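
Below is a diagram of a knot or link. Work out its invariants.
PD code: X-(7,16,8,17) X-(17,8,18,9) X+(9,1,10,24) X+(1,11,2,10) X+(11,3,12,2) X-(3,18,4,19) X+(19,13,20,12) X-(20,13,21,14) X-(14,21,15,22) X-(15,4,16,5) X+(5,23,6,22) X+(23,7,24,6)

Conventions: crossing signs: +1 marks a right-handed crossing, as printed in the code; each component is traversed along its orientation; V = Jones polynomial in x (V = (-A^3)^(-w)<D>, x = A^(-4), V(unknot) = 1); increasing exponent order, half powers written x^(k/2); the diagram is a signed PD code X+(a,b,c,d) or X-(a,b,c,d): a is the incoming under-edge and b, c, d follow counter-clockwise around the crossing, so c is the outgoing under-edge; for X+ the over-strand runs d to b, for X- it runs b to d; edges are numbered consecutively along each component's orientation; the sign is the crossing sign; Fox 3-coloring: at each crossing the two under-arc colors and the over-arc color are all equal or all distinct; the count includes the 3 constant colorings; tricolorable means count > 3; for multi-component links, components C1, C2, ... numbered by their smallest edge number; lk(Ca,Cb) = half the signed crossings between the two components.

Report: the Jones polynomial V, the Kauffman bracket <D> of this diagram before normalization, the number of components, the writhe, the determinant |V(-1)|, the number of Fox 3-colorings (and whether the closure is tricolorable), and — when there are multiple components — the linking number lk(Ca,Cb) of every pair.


V = -x^-3 + 2x^-2 - 2x^-1 + 3 - 2x + 2x^2 - x^3
<D> = -A^-12 + 2A^-8 - 2A^-4 + 3 - 2A^4 + 2A^8 - A^12 (w = 0)
1 component over 12 crossings, w = 0
3 Fox colorings among 3^12, |V(-1)| = 13: not tricolorable
why: w = 0 shifts under R1 moves; the (-A^3)^(0) factor cancels that in V


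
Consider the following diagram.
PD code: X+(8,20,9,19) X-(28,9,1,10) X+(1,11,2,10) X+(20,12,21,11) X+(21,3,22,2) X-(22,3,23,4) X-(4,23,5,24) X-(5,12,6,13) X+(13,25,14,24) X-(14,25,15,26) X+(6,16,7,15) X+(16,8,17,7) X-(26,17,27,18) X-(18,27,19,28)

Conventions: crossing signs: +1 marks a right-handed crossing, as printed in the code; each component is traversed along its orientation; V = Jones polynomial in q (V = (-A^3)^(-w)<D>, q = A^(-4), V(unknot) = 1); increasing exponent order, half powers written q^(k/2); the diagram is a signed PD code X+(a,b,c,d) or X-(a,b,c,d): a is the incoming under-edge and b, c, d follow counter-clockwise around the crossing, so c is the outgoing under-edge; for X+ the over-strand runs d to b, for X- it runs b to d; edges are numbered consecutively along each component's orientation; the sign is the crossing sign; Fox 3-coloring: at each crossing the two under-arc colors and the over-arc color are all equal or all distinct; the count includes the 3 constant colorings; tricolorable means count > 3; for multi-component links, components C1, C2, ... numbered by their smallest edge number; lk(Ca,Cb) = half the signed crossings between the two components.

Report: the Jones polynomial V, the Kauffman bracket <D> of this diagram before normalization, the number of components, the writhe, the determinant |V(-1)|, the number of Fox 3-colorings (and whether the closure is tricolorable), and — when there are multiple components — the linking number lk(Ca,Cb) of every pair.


V = -q^-3 + 2q^-2 - 2q^-1 + 3 - 2q + 2q^2 - q^3
<D> = -A^-12 + 2A^-8 - 2A^-4 + 3 - 2A^4 + 2A^8 - A^12 (w = 0)
1 component over 14 crossings, w = 0
3 Fox colorings among 3^14, |V(-1)| = 13: not tricolorable
why: V is palindromic (span 6, det 13): q -> 1/q fixes it; necessary, not sufficient, for amphichirality


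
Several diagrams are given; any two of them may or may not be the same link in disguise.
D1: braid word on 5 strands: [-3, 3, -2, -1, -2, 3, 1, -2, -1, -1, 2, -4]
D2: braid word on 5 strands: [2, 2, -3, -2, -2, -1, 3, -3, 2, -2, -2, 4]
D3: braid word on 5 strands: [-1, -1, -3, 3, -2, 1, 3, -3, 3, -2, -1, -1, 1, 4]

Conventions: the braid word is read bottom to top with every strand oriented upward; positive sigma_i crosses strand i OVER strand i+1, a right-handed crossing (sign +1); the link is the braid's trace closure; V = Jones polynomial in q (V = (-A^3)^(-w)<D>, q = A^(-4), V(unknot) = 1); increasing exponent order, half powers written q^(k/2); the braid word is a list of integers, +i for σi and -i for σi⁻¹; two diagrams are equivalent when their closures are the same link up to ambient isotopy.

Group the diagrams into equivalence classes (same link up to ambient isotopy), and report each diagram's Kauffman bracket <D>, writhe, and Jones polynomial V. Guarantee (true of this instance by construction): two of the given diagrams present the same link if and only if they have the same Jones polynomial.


classes: {D1, D3} | {D2}
V(D1) = -q^-6 + q^-5 - q^-4 + 2q^-3 - q^-2 + q^-1  [12 crossings, <D> = A^-8 - A^-4 + 2 - A^4 + A^8 - A^12, w = -4]
V(D2) = 1  (w -2, c 12, <D> = A^-6)
D3 (bracket A^-2 - A^2 + 2A^6 - A^10 + A^14 - A^18; 14 crossings at w = -2): V = -q^-6 + q^-5 - q^-4 + 2q^-3 - q^-2 + q^-1
note: comparing 3 Jones polynomials yields 2 groups


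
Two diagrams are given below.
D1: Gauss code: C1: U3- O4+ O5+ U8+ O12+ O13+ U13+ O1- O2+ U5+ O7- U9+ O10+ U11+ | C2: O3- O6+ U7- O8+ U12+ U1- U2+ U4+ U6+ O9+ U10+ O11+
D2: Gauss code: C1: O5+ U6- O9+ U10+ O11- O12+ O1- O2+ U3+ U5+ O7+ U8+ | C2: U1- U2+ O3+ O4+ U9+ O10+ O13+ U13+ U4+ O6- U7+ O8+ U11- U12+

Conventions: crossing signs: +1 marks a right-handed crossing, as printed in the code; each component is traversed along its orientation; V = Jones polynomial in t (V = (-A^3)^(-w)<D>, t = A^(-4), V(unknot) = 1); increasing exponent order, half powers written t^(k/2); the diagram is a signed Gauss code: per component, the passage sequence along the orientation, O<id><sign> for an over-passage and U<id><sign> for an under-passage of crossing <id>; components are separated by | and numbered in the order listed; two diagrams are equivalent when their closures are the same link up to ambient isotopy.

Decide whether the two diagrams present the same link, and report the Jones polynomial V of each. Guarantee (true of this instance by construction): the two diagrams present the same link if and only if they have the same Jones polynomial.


equivalent: yes
D1 (bracket A^-9 - 2A^-5 + 2A^-1 - 2A^3 + 3A^7 - A^11 + A^15; 13 crossings at w = +7): V = -t^(3/2) + t^(5/2) - 3t^(7/2) + 2t^(9/2) - 2t^(11/2) + 2t^(13/2) - t^(15/2)
V(D2) = -t^(3/2) + t^(5/2) - 3t^(7/2) + 2t^(9/2) - 2t^(11/2) + 2t^(13/2) - t^(15/2)  (w +7, c 13, <D> = A^-9 - 2A^-5 + 2A^-1 - 2A^3 + 3A^7 - A^11 + A^15)
key observation: from 13 to 13 crossings by R-moves: one link, two diagrams


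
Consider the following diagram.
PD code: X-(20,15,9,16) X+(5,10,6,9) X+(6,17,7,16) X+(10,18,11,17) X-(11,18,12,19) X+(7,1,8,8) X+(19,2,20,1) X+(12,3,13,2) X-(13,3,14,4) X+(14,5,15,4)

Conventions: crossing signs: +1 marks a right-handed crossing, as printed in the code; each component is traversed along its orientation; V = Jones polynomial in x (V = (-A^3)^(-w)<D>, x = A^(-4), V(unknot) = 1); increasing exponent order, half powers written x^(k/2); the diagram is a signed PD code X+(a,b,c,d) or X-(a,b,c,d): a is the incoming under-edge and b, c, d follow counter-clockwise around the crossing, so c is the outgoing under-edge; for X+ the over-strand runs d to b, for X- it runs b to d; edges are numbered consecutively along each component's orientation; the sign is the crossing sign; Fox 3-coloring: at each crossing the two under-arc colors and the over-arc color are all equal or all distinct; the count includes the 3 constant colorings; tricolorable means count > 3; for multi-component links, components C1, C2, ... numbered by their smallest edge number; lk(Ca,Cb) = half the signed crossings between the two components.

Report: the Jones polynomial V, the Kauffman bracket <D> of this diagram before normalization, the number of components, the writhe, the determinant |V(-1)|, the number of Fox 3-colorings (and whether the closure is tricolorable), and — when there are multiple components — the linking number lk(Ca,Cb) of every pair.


V = -x^(1/2) + x^(3/2) - x^(5/2) - x^(9/2)
<D> = -A^-6 - A^2 + A^6 - A^10 (w = +4)
2 components over 10 crossings, w = +4
lk(C1,C2): +2
3 Fox colorings among 3^10, |V(-1)| = 4: not tricolorable
why: |V(-1)| = 4: so not tricolorable, since 3 does not divide 4


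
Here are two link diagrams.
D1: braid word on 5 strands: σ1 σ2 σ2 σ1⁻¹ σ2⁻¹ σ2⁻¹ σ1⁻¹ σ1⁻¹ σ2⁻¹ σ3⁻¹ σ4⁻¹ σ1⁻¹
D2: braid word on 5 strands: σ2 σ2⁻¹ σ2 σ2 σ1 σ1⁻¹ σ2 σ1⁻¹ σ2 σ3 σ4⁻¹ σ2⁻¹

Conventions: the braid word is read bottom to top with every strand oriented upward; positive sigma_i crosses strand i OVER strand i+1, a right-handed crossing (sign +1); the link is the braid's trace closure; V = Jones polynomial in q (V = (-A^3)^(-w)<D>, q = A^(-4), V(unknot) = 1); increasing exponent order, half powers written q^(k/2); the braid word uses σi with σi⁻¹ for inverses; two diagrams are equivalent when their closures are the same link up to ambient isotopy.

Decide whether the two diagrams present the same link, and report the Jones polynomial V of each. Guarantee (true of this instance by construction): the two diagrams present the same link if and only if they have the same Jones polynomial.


equivalent: no
D1 (bracket A^-14 - A^-10 + 2A^-6 - A^-2 + A^2 - A^6; 12 crossings at w = -6): V = -q^-6 + q^-5 - q^-4 + 2q^-3 - q^-2 + q^-1
V(D2) = q + q^3 - q^4  (w +2, c 12, <D> = -A^-10 + A^-6 + A^2)
key observation: 2 classes among 2 diagrams; unequal V(q) rules out equality


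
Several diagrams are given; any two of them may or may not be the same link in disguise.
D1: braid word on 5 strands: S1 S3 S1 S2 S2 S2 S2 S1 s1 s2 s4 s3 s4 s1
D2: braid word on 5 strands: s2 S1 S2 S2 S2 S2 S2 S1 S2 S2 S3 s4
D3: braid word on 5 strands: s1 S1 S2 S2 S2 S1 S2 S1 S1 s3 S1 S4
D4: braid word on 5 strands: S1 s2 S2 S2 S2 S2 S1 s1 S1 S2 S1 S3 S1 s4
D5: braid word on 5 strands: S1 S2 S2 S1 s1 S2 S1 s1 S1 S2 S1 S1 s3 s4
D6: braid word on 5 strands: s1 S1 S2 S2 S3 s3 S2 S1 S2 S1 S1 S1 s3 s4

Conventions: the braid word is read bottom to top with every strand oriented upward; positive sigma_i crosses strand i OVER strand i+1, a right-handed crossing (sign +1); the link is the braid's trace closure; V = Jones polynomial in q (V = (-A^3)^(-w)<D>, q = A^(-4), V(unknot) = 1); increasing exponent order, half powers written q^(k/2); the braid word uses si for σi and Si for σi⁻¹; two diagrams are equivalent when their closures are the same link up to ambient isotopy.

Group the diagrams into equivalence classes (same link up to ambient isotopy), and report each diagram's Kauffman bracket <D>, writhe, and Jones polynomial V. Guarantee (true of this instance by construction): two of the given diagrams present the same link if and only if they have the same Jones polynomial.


grouping into links: {D1} | {D2, D3, D4, D5, D6}
V(D1) = -q^-4 + q^-3 + q^-1  (w -2, c 14, <D> = A^-2 + A^6 - A^10)
D2 (bracket A^-12 + A^-4 - 1 + A^4 - A^8 + A^12 - A^16; 12 crossings at w = -8): V = -q^-10 + q^-9 - q^-8 + q^-7 - q^-6 + q^-5 + q^-3
D3 (bracket A^-12 + A^-4 - 1 + A^4 - A^8 + A^12 - A^16; 12 crossings at w = -8): V = -q^-10 + q^-9 - q^-8 + q^-7 - q^-6 + q^-5 + q^-3
D4 (bracket A^-12 + A^-4 - 1 + A^4 - A^8 + A^12 - A^16; 14 crossings at w = -8): V = -q^-10 + q^-9 - q^-8 + q^-7 - q^-6 + q^-5 + q^-3
V(D5) = -q^-10 + q^-9 - q^-8 + q^-7 - q^-6 + q^-5 + q^-3  (w -6, c 14, <D> = A^-6 + A^2 - A^6 + A^10 - A^14 + A^18 - A^22)
V(D6) = -q^-10 + q^-9 - q^-8 + q^-7 - q^-6 + q^-5 + q^-3  (w -6, c 14, <D> = A^-6 + A^2 - A^6 + A^10 - A^14 + A^18 - A^22)
key observation: 2 classes among 6 diagrams; unequal V(q) rules out equality


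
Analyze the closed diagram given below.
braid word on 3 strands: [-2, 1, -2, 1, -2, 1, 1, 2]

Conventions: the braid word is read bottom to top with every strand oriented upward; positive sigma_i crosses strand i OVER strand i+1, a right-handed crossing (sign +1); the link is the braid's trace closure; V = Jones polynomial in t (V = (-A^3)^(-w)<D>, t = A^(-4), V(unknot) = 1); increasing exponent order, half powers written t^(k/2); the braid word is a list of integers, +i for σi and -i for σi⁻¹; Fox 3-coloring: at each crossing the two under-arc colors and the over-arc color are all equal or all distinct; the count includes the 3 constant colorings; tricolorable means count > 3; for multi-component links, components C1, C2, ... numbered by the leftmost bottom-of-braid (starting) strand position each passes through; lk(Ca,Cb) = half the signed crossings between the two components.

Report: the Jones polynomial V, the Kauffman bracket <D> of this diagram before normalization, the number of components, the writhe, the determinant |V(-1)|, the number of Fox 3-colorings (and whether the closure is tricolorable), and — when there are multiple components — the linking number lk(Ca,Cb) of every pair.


V(t) = t^-1 - 1 + 2t - 2t^2 + 2t^3 - 2t^4 + t^5
bracket: A^-14 - 2A^-10 + 2A^-6 - 2A^-2 + 2A^2 - A^6 + A^10, w = +2
1 component, writhe +2, over 8 crossings
det 11, colorings 3 of 3^8 — not tricolorable
observation: w = +2 (over 8 crossings) is diagram-only; (-A^3)^(-2) removes it from V


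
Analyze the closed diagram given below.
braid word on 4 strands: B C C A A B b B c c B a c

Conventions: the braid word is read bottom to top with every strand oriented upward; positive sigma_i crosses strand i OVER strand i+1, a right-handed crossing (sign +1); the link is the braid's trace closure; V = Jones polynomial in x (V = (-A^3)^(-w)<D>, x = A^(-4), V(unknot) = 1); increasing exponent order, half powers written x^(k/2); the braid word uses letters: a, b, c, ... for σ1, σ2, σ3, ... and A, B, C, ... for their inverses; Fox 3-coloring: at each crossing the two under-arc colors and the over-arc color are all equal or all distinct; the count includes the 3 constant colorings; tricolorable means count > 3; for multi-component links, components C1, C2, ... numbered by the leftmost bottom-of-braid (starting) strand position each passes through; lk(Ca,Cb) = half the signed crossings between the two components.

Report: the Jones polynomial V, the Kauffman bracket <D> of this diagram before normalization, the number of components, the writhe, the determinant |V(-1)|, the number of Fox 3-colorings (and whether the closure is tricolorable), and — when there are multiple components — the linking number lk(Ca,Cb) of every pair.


Jones polynomial: V(x) = -x^-7 + x^-6 - x^-5 + 2x^-4 - x^-3 + x^-2 - x^-1 + 1
<D> = -A^-9 + A^-5 - A^-1 + A^3 - 2A^7 + A^11 - A^15 + A^19; writhe -3
components 1, writhe -3 (13 crossings)
3-colorings: 9 of 3^13, det 9 — tricolorable
note: |V(-1)| = 9: so tricolorable, since 3 divides 9


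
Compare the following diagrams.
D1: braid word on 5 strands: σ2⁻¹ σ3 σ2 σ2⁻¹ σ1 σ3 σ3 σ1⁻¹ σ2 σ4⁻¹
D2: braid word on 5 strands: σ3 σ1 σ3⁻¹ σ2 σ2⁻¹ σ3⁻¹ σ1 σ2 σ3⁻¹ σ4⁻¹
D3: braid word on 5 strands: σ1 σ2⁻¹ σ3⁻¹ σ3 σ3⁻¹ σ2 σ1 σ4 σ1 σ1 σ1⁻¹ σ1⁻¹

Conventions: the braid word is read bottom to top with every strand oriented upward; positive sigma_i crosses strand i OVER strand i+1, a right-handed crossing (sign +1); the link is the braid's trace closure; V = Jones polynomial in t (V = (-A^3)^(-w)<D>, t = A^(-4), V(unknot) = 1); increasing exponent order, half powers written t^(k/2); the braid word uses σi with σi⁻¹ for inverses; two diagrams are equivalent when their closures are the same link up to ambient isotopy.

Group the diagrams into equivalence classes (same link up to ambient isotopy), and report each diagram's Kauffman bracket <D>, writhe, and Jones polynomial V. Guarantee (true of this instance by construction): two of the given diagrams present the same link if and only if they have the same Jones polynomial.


equivalence classes: {D1} | {D2} | {D3}
D1 (bracket -A^-14 - A^-10 + A^-6 + 2A^-2 + 2A^2 + A^6; 10 crossings at w = +2): V = 1 + 2t + 2t^2 + t^3 - t^4 - t^5
D2 (bracket A^-8 + 2 + A^8; 10 crossings at w = 0): V = t^-2 + 2 + t^2
D3 (bracket A^-6 + A^-2 + A^2 + A^6; 12 crossings at w = +2): V = 1 + t + t^2 + t^3
key observation: 3 classes among 3 diagrams; unequal V(t) rules out equality


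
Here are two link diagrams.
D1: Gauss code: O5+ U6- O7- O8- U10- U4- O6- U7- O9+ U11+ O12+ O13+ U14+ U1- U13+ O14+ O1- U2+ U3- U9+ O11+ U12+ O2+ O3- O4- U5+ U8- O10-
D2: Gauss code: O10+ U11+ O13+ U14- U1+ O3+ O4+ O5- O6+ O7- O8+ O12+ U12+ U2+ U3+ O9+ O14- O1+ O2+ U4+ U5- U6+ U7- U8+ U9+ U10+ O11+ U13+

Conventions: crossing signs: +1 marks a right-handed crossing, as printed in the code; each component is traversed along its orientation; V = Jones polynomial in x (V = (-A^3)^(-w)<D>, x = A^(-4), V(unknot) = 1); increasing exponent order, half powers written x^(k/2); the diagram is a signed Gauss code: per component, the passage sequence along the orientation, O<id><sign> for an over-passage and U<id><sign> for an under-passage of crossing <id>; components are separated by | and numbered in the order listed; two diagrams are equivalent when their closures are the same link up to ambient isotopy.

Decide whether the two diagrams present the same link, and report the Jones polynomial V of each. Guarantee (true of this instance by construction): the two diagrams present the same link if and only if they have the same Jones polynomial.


same link: no
V(D1) = -x^-5 + x^-4 - 2x^-3 + 4x^-2 - 3x^-1 + 4 - 3x + 2x^2 - x^3  [14 crossings, <D> = -A^-12 + 2A^-8 - 3A^-4 + 4 - 3A^4 + 4A^8 - 2A^12 + A^16 - A^20, w = 0]
V(D2) = x^2 + 2x^4 - 2x^5 + x^6 - 2x^7 + x^8  [14 crossings, <D> = A^-8 - 2A^-4 + 1 - 2A^4 + 2A^8 + A^16, w = +8]
insight: 2 classes among 2 diagrams; unequal V(x) rules out equality


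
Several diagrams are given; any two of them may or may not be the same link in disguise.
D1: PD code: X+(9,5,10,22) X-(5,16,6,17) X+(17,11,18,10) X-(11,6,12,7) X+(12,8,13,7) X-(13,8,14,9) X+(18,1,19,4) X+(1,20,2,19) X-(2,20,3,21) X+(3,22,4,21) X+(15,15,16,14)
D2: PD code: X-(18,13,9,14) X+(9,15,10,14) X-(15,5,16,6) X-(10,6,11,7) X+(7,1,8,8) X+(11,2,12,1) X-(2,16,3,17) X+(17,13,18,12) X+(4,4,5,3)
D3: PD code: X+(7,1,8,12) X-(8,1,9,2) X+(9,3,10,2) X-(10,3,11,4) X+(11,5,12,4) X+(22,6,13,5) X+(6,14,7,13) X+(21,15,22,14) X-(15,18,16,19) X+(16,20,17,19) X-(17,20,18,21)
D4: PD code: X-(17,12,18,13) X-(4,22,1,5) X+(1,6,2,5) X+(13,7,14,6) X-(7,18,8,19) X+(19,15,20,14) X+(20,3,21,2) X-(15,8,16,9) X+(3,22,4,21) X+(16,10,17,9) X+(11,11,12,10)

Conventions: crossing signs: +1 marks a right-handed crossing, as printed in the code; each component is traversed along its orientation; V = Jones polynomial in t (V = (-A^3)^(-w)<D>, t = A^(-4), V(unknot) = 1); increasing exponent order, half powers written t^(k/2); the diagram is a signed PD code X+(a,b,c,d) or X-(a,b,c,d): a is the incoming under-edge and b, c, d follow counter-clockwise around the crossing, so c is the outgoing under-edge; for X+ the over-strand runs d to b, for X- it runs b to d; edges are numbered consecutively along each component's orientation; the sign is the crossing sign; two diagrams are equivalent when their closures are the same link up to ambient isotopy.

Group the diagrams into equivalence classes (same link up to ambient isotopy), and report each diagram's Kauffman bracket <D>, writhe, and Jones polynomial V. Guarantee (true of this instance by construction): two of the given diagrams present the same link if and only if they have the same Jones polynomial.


classes: {D1, D4} | {D2} | {D3}
V(D1) = -t^(-3/2) + t^(-1/2) - 2t^(1/2) + 2t^(3/2) - 2t^(5/2) + t^(7/2) - t^(9/2)  [11 crossings, <D> = A^-9 - A^-5 + 2A^-1 - 2A^3 + 2A^7 - A^11 + A^15, w = +3]
D2 (bracket A^5 + A^13; 9 crossings at w = +1): V = -t^(-5/2) - t^(-1/2)
V(D3) = -t^(1/2) - t^(5/2)  [11 crossings, <D> = A^-1 + A^7, w = +3]
V(D4) = -t^(-3/2) + t^(-1/2) - 2t^(1/2) + 2t^(3/2) - 2t^(5/2) + t^(7/2) - t^(9/2)  [11 crossings, <D> = A^-9 - A^-5 + 2A^-1 - 2A^3 + 2A^7 - A^11 + A^15, w = +3]
note: 3 values of V(t) split the 4 diagrams


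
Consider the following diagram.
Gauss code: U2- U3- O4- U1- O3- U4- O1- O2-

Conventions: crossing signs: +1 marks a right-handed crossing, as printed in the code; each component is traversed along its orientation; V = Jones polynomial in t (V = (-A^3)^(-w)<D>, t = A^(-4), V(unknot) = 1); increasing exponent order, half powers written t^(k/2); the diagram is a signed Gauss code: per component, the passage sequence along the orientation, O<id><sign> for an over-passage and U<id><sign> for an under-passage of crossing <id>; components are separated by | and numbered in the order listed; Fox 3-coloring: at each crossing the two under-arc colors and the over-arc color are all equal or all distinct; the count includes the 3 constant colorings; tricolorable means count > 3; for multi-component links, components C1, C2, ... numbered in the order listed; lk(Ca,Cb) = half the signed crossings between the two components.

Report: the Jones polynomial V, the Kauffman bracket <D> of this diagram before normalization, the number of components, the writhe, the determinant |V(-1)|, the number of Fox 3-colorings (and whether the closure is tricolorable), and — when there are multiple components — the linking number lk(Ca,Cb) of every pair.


V = -t^-4 + t^-3 + t^-1
<D> = A^-8 + 1 - A^4 (w = -4)
1 component over 4 crossings, w = -4
9 Fox colorings among 3^4, |V(-1)| = 3: tricolorable
why: det 3 = |V(-1)|; divisible by 3, so tricolorable


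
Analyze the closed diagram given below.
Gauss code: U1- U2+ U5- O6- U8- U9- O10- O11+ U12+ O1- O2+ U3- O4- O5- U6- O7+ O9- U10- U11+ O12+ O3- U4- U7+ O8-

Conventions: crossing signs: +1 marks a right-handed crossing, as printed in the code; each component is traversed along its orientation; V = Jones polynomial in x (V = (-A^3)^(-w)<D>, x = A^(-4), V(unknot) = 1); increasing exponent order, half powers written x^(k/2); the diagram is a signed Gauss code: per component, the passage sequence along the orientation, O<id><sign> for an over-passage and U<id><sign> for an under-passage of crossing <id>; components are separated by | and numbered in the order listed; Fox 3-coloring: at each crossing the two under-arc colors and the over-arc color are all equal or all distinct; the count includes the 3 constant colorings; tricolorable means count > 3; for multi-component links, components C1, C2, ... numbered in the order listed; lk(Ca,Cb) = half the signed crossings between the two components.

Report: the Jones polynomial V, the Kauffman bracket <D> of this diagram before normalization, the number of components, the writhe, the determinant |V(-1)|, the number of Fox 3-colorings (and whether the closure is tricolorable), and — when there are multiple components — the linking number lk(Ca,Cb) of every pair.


V(x) = -x^-6 + x^-5 - x^-4 + 2x^-3 - x^-2 + x^-1
bracket: A^-8 - A^-4 + 2 - A^4 + A^8 - A^12, w = -4
1 component, writhe -4, over 12 crossings
det 7, colorings 3 of 3^12 — not tricolorable
observation: det 7 = |V(-1)|; not divisible by 3, so not tricolorable


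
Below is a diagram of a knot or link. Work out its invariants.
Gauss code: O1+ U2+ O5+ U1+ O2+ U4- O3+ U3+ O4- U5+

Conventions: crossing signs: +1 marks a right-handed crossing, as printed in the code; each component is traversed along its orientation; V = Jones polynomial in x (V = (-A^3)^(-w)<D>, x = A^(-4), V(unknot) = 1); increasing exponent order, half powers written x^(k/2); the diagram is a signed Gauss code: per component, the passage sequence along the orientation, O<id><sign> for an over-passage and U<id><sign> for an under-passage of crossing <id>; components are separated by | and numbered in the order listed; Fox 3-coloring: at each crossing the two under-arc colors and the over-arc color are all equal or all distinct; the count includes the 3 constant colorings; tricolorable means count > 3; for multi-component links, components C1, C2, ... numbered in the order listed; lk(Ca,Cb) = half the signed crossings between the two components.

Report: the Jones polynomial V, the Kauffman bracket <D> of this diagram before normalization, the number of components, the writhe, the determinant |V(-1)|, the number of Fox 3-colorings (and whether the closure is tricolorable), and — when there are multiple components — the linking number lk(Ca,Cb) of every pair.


Jones polynomial: V(x) = x + x^3 - x^4
<D> = A^-7 - A^-3 - A^5; writhe +3
components 1, writhe +3 (5 crossings)
3-colorings: 9 of 3^5, det 3 — tricolorable
note: |V(-1)| = 3: so tricolorable, since 3 divides 3


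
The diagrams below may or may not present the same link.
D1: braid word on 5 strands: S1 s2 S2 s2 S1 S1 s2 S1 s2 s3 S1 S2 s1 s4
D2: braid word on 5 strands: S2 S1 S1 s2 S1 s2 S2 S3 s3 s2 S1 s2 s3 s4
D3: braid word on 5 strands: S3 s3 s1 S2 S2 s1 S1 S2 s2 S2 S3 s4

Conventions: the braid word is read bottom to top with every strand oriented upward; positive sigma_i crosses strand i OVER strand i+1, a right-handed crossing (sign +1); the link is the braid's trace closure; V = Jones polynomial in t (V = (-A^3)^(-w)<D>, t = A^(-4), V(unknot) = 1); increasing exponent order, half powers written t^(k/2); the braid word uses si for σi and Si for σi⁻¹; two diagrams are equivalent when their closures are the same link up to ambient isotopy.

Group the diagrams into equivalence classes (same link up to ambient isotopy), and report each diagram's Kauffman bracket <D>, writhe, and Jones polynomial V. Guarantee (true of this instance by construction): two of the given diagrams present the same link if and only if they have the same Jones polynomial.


equivalence classes: {D1, D2} | {D3}
D1 (bracket A^-4 - 1 + 2A^4 - 2A^8 + 2A^12 - 2A^16 + A^20; 14 crossings at w = 0): V = t^-5 - 2t^-4 + 2t^-3 - 2t^-2 + 2t^-1 - 1 + t
V(D2) = t^-5 - 2t^-4 + 2t^-3 - 2t^-2 + 2t^-1 - 1 + t  [14 crossings, <D> = A^-4 - 1 + 2A^4 - 2A^8 + 2A^12 - 2A^16 + A^20, w = 0]
D3 (bracket A^-2 + A^6 - A^10; 12 crossings at w = -2): V = -t^-4 + t^-3 + t^-1
key observation: 2 values of V(t) split the 3 diagrams


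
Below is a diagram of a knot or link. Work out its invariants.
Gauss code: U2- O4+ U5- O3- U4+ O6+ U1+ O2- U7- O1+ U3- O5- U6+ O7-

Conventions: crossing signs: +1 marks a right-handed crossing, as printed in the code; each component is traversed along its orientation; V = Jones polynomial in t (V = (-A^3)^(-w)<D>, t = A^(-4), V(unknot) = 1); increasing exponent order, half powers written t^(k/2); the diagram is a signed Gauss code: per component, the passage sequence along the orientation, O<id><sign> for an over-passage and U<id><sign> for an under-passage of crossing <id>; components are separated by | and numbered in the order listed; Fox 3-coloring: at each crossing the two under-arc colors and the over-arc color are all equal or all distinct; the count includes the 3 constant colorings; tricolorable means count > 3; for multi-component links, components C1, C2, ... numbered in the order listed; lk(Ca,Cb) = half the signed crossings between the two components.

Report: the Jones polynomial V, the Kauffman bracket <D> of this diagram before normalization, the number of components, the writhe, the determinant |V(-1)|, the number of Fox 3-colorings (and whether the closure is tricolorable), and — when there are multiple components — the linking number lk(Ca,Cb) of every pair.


V(t) = t^-4 - 2t^-3 + 3t^-2 - 4t^-1 + 4 - 3t + 3t^2 - t^3
bracket: A^-15 - 3A^-11 + 3A^-7 - 4A^-3 + 4A - 3A^5 + 2A^9 - A^13, w = -1
1 component, writhe -1, over 7 crossings
det 21, colorings 9 of 3^7 — tricolorable
observation: |V(-1)| = 21: so tricolorable, since 3 divides 21


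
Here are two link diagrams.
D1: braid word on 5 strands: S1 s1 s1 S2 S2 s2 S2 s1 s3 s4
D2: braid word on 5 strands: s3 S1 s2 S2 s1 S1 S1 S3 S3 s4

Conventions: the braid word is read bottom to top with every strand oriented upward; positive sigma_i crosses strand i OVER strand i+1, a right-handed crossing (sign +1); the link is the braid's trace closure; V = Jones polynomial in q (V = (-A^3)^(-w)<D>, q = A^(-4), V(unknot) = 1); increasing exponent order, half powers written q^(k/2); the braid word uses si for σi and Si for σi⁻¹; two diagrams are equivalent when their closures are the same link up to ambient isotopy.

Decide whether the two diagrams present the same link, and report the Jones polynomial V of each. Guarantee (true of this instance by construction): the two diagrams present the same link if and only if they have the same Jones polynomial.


equivalent: no
D1 (bracket A^-2 + 2A^6 + A^14; 10 crossings at w = +2): V = q^-2 + 2 + q^2
V(D2) = q^-3 + q^-2 + q^-1 + 1  [10 crossings, <D> = A^-6 + A^-2 + A^2 + A^6, w = -2]
observation: comparing 2 Jones polynomials yields 2 groups


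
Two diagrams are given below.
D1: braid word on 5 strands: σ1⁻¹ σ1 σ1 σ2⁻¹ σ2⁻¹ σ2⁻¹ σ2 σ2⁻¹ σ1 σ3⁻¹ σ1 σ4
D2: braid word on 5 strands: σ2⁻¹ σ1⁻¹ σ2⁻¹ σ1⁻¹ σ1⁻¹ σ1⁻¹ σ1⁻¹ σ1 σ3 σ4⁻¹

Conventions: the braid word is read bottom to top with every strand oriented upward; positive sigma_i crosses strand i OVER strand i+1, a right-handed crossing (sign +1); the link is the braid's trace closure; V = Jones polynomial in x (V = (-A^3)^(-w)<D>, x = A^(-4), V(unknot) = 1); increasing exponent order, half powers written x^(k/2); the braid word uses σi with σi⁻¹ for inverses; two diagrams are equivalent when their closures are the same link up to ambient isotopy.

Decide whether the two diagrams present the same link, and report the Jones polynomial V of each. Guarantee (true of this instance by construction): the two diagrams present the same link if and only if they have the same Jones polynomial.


equivalent: no
V(D1) = -x^-3 + x^-2 - x^-1 + 3 - x + x^2 - x^3  (w 0, c 12, <D> = -A^-12 + A^-8 - A^-4 + 3 - A^4 + A^8 - A^12)
V(D2) = -x^-7 + x^-6 - x^-5 + x^-4 + x^-2  [10 crossings, <D> = A^-10 + A^-2 - A^2 + A^6 - A^10, w = -6]
key observation: 2 classes among 2 diagrams; unequal V(x) rules out equality


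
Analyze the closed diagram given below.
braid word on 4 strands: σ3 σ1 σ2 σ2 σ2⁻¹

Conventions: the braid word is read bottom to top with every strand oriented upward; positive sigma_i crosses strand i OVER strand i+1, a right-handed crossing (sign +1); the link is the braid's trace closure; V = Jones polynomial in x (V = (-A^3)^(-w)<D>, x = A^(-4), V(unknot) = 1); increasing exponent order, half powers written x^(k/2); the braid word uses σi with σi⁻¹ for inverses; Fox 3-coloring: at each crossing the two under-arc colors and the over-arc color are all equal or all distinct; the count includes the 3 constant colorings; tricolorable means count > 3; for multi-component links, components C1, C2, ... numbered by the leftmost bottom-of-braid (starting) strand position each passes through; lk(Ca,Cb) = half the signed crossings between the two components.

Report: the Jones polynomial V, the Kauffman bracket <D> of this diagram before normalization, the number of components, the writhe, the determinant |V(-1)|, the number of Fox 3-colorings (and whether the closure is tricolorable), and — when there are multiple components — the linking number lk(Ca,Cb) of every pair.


V = 1
<D> = -A^9 (w = +3)
1 component over 5 crossings, w = +3
3 Fox colorings among 3^5, |V(-1)| = 1: not tricolorable
why: det 1 = |V(-1)|; not divisible by 3, so not tricolorable


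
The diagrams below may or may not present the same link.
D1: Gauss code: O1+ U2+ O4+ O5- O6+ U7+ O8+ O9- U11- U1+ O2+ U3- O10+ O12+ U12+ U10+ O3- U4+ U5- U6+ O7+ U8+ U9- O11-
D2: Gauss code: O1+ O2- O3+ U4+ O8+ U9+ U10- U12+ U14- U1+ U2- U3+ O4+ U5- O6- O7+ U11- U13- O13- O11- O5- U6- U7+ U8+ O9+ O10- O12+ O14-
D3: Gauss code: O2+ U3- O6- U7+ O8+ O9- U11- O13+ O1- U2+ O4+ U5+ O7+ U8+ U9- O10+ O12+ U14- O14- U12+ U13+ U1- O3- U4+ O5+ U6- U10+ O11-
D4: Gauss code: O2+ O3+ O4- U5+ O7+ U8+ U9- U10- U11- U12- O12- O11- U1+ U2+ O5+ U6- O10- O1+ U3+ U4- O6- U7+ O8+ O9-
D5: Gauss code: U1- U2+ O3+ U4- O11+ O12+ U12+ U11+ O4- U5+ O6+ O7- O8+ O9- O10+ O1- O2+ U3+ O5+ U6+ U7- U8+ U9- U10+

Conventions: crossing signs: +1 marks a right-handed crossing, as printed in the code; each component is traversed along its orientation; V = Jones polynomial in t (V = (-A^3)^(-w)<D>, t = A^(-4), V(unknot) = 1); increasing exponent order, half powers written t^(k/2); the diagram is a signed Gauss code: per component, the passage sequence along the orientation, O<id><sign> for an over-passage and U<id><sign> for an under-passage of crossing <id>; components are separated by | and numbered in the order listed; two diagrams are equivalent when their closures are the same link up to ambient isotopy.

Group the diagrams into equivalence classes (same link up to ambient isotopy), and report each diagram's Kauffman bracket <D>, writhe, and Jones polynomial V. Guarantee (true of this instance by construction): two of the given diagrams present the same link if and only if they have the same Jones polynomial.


equivalence classes: {D1, D2, D3, D4, D5}
D1 (bracket -A^-4 + 1 + A^8; 12 crossings at w = +4): V = t + t^3 - t^4
V(D2) = t + t^3 - t^4  (w 0, c 14, <D> = -A^-16 + A^-12 + A^-4)
V(D3) = t + t^3 - t^4  (w +2, c 14, <D> = -A^-10 + A^-6 + A^2)
D4 (bracket -A^-16 + A^-12 + A^-4; 12 crossings at w = 0): V = t + t^3 - t^4
D5 (bracket -A^-4 + 1 + A^8; 12 crossings at w = +4): V = t + t^3 - t^4
key observation: one V(t) for all 5 diagrams — one class (guaranteed)


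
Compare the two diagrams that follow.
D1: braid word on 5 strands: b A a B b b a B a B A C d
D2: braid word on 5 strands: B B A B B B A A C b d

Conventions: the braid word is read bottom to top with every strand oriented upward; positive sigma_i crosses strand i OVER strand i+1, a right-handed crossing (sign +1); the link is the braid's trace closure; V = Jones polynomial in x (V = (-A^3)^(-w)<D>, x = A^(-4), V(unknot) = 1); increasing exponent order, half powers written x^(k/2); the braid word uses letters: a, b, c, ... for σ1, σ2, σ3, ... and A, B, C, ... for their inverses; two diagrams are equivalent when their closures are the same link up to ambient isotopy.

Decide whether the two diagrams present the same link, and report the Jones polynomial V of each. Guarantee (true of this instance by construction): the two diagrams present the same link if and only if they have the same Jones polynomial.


equivalent: no
D1 (bracket -A^-11 + A^-7 - A^-3 + 2A + A^9; 13 crossings at w = +1): V = -x^(-3/2) - 2x^(1/2) + x^(3/2) - x^(5/2) + x^(7/2)
V(D2) = -x^(-17/2) + x^(-15/2) - x^(-13/2) + x^(-11/2) - x^(-9/2) - x^(-5/2)  (w -7, c 11, <D> = A^-11 + A^-3 - A + A^5 - A^9 + A^13)
key observation: V(x) takes 2 values over 2 diagrams, fixing the grouping


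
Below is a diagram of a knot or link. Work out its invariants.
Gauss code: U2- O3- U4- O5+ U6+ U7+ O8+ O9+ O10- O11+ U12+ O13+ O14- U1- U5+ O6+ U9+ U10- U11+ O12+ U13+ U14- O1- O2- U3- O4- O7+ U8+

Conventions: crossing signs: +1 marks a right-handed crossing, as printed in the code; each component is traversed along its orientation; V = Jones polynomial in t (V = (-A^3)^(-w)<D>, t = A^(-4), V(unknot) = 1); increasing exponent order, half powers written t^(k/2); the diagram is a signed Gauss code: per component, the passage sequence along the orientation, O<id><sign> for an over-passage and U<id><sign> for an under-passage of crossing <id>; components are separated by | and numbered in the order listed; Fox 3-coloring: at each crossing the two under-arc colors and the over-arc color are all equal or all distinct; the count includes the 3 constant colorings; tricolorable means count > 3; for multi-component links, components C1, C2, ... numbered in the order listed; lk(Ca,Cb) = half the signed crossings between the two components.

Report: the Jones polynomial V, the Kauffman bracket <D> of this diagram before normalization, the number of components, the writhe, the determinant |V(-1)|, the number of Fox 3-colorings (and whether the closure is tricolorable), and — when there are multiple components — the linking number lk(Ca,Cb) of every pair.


Jones polynomial: V(t) = -t^-1 + 2 - t + 2t^2 - t^3 + t^4 - t^5
<D> = -A^-14 + A^-10 - A^-6 + 2A^-2 - A^2 + 2A^6 - A^10; writhe +2
components 1, writhe +2 (14 crossings)
3-colorings: 9 of 3^14, det 9 — tricolorable
note: V spans 6 powers of t: at least 6 crossings in any diagram


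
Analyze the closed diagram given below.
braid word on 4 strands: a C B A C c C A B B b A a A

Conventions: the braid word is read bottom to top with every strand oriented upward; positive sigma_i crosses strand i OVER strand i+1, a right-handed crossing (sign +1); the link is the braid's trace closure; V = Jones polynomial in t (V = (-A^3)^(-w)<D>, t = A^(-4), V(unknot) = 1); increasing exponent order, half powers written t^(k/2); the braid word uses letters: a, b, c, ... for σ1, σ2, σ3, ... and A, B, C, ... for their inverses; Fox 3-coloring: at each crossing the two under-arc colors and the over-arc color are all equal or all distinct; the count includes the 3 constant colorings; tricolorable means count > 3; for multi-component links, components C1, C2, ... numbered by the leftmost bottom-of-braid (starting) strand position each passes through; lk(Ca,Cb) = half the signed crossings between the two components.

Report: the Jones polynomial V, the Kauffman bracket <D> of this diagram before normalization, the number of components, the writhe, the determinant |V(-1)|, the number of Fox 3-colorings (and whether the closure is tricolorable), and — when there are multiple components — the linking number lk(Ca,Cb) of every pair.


V(t) = t^(-13/2) - t^(-11/2) + t^(-9/2) - 2t^(-7/2) - t^(-3/2)
bracket: -A^-12 - 2A^-4 + 1 - A^4 + A^8, w = -6
2 components, writhe -6, over 14 crossings
lk(C1,C2) = -1
det 6, colorings 9 of 3^14 — tricolorable
observation: |V(-1)| = 6: so tricolorable, since 3 divides 6


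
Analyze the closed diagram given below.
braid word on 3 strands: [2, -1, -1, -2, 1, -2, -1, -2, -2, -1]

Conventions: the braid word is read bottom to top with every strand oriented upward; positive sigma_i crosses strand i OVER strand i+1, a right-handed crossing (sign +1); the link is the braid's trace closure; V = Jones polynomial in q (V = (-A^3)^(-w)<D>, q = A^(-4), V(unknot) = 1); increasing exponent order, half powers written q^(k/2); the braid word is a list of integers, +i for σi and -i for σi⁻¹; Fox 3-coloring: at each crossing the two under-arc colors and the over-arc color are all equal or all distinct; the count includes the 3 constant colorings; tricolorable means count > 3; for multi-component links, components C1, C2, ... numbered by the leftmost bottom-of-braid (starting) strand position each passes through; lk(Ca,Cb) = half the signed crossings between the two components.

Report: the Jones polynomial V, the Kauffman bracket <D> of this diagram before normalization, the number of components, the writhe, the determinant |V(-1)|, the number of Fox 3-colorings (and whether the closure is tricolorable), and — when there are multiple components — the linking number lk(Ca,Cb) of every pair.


Jones polynomial: V(q) = q^-8 - 2q^-7 + q^-6 - 2q^-5 + 2q^-4 + q^-2
<D> = A^-10 + 2A^-2 - 2A^2 + A^6 - 2A^10 + A^14; writhe -6
components 1, writhe -6 (10 crossings)
3-colorings: 27 of 3^10, det 9 — tricolorable
note: w = -6 shifts under R1 moves; the (-A^3)^(6) factor cancels that in V


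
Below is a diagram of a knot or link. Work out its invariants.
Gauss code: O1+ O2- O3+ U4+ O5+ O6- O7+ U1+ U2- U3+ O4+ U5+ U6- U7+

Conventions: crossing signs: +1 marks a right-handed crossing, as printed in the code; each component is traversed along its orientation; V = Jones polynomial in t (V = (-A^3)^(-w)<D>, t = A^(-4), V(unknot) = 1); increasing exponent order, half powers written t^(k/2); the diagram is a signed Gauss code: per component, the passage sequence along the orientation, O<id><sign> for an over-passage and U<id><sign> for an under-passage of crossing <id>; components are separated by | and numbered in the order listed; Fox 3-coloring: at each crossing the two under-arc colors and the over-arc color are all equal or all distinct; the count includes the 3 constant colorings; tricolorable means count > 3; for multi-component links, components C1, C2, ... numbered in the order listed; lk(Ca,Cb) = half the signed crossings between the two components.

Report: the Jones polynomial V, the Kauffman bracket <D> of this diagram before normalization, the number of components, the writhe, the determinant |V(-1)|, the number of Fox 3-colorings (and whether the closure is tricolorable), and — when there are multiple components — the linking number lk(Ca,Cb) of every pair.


V = t + t^3 - t^4
<D> = A^-7 - A^-3 - A^5 (w = +3)
1 component over 7 crossings, w = +3
9 Fox colorings among 3^7, |V(-1)| = 3: tricolorable
why: w = +3 (over 7 crossings) is diagram-only; (-A^3)^(-3) removes it from V
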